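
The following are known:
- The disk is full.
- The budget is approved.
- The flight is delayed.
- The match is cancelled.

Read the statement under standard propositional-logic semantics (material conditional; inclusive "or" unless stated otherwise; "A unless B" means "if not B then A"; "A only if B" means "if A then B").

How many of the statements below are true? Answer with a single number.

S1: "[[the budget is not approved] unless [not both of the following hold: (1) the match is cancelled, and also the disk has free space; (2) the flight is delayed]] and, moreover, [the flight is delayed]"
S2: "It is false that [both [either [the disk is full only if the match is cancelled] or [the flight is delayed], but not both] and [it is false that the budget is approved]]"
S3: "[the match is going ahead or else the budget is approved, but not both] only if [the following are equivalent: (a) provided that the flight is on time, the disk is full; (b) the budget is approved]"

3

Let Q = "the budget is approved" (T), S = "the match is cancelled" (T), P = "the disk is full" (T), R = "the flight is delayed" (T).

S1: In symbols: (~Q | ((S & ~P) nand R)) & R

~Q = ~T = F
~P = ~T = F
S & ~P = T & F = F
(S & ~P) nand R = F nand T = T
~Q | ((S & ~P) nand R) = F | T = T
(~Q | ((S & ~P) nand R)) & R = T & T = T
Thus S1 is true.

S2: This is ~(((P -> S) xor R) & ~Q).

P -> S = T -> T = T
(P -> S) xor R = T xor T = F
~Q = ~T = F
((P -> S) xor R) & ~Q = F & F = F
~(((P -> S) xor R) & ~Q) = ~F = T
Hence S2 is true.

S3: This is (~S xor Q) -> ((~R -> P) <-> Q).

~S = ~T = F
~S xor Q = F xor T = T
~R = ~T = F
~R -> P = F -> T = T
(~R -> P) <-> Q = T <-> T = T
(~S xor Q) -> ((~R -> P) <-> Q) = T -> T = T
Hence S3 is true.

Count: 3.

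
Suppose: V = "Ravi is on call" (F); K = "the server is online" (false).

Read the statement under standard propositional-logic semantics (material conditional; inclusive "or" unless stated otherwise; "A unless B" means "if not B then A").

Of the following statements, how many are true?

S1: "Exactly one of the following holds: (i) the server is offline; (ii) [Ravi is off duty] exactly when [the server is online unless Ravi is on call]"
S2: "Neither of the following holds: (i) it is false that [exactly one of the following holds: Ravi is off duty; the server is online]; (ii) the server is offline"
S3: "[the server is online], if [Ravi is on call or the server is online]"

S1: In symbols: ~K xor (~V <-> (K | V))

~K = ~F = T
~V = ~F = T
K | V = F | F = F
~V <-> (K | V) = T <-> F = F
~K xor (~V <-> (K | V)) = T xor F = T
So S1 is true.

S2: In symbols: ~(~V xor K) nor ~K

~V = ~F = T
~V xor K = T xor F = T
~(~V xor K) = ~T = F
~K = ~F = T
~(~V xor K) nor ~K = F nor T = F
Thus S2 is false.

S3: Formalization: (V | K) -> K

V | K = F | F = F
(V | K) -> K = F -> F = T
Hence S3 is true.

True statements: 2 (S1, S3).

2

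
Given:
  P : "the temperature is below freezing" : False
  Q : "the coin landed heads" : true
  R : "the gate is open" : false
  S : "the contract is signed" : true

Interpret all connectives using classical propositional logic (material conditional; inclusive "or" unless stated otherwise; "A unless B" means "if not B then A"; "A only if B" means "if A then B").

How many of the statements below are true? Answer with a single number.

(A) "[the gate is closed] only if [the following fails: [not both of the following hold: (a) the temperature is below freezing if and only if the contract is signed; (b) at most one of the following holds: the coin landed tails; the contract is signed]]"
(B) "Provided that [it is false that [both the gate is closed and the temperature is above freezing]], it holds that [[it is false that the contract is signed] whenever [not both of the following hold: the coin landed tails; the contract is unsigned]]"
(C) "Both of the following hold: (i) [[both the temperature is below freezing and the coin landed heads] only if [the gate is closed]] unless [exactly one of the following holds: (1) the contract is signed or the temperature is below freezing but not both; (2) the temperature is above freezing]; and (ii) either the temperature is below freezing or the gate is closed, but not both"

(A): In symbols: ¬R → ¬((P ↔ S) ↑ (¬Q ↑ S))

¬R = ¬F = T
P ↔ S = F ↔ T = F
¬Q = ¬T = F
¬Q ↑ S = F ↑ T = T
(P ↔ S) ↑ (¬Q ↑ S) = F ↑ T = T
¬((P ↔ S) ↑ (¬Q ↑ S)) = ¬T = F
¬R → ¬((P ↔ S) ↑ (¬Q ↑ S)) = T → F = F
So (A) is false.

(B): Formalization: ¬(¬R ∧ ¬P) → ((¬Q ↑ ¬S) → ¬S)

¬R = ¬F = T
¬P = ¬F = T
¬R ∧ ¬P = T ∧ T = T
¬(¬R ∧ ¬P) = ¬T = F
¬Q = ¬T = F
¬S = ¬T = F
¬Q ↑ ¬S = F ↑ F = T
¬S = ¬T = F
(¬Q ↑ ¬S) → ¬S = T → F = F
¬(¬R ∧ ¬P) → ((¬Q ↑ ¬S) → ¬S) = F → F = T
Hence (B) is true.

(C): In symbols: (((P ∧ Q) → ¬R) ∨ ((S ⊕ P) ⊕ ¬P)) ∧ (P ⊕ ¬R)

P ∧ Q = F ∧ T = F
¬R = ¬F = T
(P ∧ Q) → ¬R = F → T = T
S ⊕ P = T ⊕ F = T
¬P = ¬F = T
(S ⊕ P) ⊕ ¬P = T ⊕ T = F
((P ∧ Q) → ¬R) ∨ ((S ⊕ P) ⊕ ¬P) = T ∨ F = T
¬R = ¬F = T
P ⊕ ¬R = F ⊕ T = T
(((P ∧ Q) → ¬R) ∨ ((S ⊕ P) ⊕ ¬P)) ∧ (P ⊕ ¬R) = T ∧ T = T
Thus (C) is true.

2 of the 3 statements are true.

2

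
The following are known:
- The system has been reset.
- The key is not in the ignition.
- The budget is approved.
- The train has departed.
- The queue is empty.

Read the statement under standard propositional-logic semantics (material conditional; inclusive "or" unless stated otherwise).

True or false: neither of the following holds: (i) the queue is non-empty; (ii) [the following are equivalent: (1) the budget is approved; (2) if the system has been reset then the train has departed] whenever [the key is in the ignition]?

The statement is false.

Let M = "the queue is empty" (T), H = "the key is in the ignition" (F), L = "the budget is approved" (T), P = "the system has been reset" (T), D = "the train has departed" (T).
This is ~M nor (H -> (L <-> (P -> D))).

~M = ~T = F
P -> D = T -> T = T
L <-> (P -> D) = T <-> T = T
H -> (L <-> (P -> D)) = F -> T = T
~M nor (H -> (L <-> (P -> D))) = F nor T = F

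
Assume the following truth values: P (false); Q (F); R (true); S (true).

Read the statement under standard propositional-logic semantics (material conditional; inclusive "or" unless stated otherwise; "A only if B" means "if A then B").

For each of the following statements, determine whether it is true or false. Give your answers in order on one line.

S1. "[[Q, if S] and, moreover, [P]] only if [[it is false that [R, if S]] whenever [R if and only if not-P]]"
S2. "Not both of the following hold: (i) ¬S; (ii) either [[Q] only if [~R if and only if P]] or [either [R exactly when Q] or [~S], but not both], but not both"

S1: This is ((S -> Q) and P) -> ((R iff not P) -> not (S -> R)).

S -> Q = True -> False = False
(S -> Q) and P = False and False = False
not P = not False = True
R iff not P = True iff True = True
S -> R = True -> True = True
not (S -> R) = not True = False
(R iff not P) -> not (S -> R) = True -> False = False
((S -> Q) and P) -> ((R iff not P) -> not (S -> R)) = False -> False = True
So S1 is true.

S2: Parsed as not S nand ((Q -> (not R iff P)) xor ((R iff Q) xor not S))

not S = not True = False
not R = not True = False
not R iff P = False iff False = True
Q -> (not R iff P) = False -> True = True
R iff Q = True iff False = False
not S = not True = False
(R iff Q) xor not S = False xor False = False
(Q -> (not R iff P)) xor ((R iff Q) xor not S) = True xor False = True
not S nand ((Q -> (not R iff P)) xor ((R iff Q) xor not S)) = False nand True = True
Hence S2 is true.

S1 True; S2 True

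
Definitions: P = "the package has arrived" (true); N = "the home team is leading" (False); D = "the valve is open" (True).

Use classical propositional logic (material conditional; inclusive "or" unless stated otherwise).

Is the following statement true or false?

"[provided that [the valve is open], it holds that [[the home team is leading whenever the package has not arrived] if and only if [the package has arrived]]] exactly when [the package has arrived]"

Values: D=T, P=T, N=F.
Formalization: (D → ((¬P → N) ↔ P)) ↔ P

¬P = ¬T = F
¬P → N = F → F = T
(¬P → N) ↔ P = T ↔ T = T
D → ((¬P → N) ↔ P) = T → T = T
(D → ((¬P → N) ↔ P)) ↔ P = T ↔ T = T

True.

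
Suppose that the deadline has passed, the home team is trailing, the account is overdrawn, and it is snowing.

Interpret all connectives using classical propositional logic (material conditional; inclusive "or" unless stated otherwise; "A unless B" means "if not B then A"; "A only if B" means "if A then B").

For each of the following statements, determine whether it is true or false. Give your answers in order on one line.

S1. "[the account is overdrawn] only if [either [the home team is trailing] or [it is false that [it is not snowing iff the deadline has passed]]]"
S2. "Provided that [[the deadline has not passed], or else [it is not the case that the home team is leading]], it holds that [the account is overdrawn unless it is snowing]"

Let R = "the account is overdrawn" (T), Q = "the home team is leading" (F), S = "it is snowing" (T), P = "the deadline has passed" (T).

S1: In symbols: R → (¬Q ∨ ¬(¬S ↔ P))

¬Q = ¬F = T
¬S = ¬T = F
¬S ↔ P = F ↔ T = F
¬(¬S ↔ P) = ¬F = T
¬Q ∨ ¬(¬S ↔ P) = T ∨ T = T
R → (¬Q ∨ ¬(¬S ↔ P)) = T → T = T
Thus S1 is true.

S2: In symbols: (¬P ∨ ¬Q) → (R ∨ S)

¬P = ¬T = F
¬Q = ¬F = T
¬P ∨ ¬Q = F ∨ T = T
R ∨ S = T ∨ T = T
(¬P ∨ ¬Q) → (R ∨ S) = T → T = T
Hence S2 is true.

S1 T / S2 T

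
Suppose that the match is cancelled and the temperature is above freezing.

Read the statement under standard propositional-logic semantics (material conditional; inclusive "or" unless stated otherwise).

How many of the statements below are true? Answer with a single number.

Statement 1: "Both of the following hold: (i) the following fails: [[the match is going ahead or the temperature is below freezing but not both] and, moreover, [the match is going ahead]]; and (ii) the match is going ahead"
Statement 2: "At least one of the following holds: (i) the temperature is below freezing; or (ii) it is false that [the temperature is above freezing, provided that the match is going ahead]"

Let P = "the match is cancelled" (T), Q = "the temperature is below freezing" (F).

Statement 1: This is ¬((¬P ⊕ Q) ∧ ¬P) ∧ ¬P.

¬P = ¬T = F
¬P ⊕ Q = F ⊕ F = F
¬P = ¬T = F
(¬P ⊕ Q) ∧ ¬P = F ∧ F = F
¬((¬P ⊕ Q) ∧ ¬P) = ¬F = T
¬P = ¬T = F
¬((¬P ⊕ Q) ∧ ¬P) ∧ ¬P = T ∧ F = F
Hence Statement 1 is false.

Statement 2: Formalization: Q ∨ ¬(¬P → ¬Q)

¬P = ¬T = F
¬Q = ¬F = T
¬P → ¬Q = F → T = T
¬(¬P → ¬Q) = ¬T = F
Q ∨ ¬(¬P → ¬Q) = F ∨ F = F
Thus Statement 2 is false.

0 of the 2 statements are true (none).

0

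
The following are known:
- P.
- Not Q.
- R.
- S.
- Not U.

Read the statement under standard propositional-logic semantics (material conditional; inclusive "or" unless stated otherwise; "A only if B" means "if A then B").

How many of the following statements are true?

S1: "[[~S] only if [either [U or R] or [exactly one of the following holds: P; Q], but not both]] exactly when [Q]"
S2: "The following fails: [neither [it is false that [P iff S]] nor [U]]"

S1: Parsed as (~S -> ((U | R) xor (P xor Q))) <-> Q

~S = ~T = F
U | R = F | T = T
P xor Q = T xor F = T
(U | R) xor (P xor Q) = T xor T = F
~S -> ((U | R) xor (P xor Q)) = F -> F = T
(~S -> ((U | R) xor (P xor Q))) <-> Q = T <-> F = F
Hence S1 is false.

S2: In symbols: ~(~(P <-> S) nor U)

P <-> S = T <-> T = T
~(P <-> S) = ~T = F
~(P <-> S) nor U = F nor F = T
~(~(P <-> S) nor U) = ~T = F
So S2 is false.

True statements: 0 (none).

0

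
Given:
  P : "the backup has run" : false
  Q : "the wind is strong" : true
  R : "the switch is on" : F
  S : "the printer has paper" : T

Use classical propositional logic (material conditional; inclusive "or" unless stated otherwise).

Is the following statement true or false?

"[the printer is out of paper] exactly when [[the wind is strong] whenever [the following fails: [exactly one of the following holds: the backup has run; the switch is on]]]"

False.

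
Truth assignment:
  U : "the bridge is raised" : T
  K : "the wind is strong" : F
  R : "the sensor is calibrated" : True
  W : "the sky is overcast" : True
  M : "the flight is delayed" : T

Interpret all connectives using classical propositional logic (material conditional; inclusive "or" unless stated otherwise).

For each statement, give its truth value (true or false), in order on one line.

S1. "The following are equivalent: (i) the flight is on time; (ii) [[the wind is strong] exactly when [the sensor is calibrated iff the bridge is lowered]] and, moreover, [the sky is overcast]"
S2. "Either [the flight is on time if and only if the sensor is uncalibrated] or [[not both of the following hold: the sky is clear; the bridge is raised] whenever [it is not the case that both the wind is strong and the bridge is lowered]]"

S1 false / S2 true

S1: Formalization: ~M <-> ((K <-> (R <-> ~U)) & W)

~M = ~T = F
~U = ~T = F
R <-> ~U = T <-> F = F
K <-> (R <-> ~U) = F <-> F = T
(K <-> (R <-> ~U)) & W = T & T = T
~M <-> ((K <-> (R <-> ~U)) & W) = F <-> T = F
Hence S1 is false.

S2: Parsed as (~M <-> ~R) | ((K nand ~U) -> (~W nand U))

~M = ~T = F
~R = ~T = F
~M <-> ~R = F <-> F = T
~U = ~T = F
K nand ~U = F nand F = T
~W = ~T = F
~W nand U = F nand T = T
(K nand ~U) -> (~W nand U) = T -> T = T
(~M <-> ~R) | ((K nand ~U) -> (~W nand U)) = T | T = T
Hence S2 is true.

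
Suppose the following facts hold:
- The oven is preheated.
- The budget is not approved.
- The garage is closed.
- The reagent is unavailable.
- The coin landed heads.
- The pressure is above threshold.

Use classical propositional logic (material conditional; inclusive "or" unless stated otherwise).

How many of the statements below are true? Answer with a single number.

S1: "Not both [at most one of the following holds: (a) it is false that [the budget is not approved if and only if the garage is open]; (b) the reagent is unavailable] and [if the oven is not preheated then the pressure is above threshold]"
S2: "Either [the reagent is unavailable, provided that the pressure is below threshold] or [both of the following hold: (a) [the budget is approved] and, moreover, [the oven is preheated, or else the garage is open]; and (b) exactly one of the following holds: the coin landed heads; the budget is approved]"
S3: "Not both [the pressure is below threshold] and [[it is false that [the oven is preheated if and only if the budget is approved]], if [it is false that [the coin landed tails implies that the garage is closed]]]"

Let K = "the budget is approved" (F), U = "the garage is closed" (T), N = "the reagent is available" (F), L = "the oven is preheated" (T), S = "the pressure is above threshold" (T), M = "the coin landed heads" (T).

S1: Parsed as (¬(¬K ↔ ¬U) ↑ ¬N) ↑ (¬L → S)

¬K = ¬F = T
¬U = ¬T = F
¬K ↔ ¬U = T ↔ F = F
¬(¬K ↔ ¬U) = ¬F = T
¬N = ¬F = T
¬(¬K ↔ ¬U) ↑ ¬N = T ↑ T = F
¬L = ¬T = F
¬L → S = F → T = T
(¬(¬K ↔ ¬U) ↑ ¬N) ↑ (¬L → S) = F ↑ T = T
So S1 is true.

S2: Formalization: (¬S → ¬N) ∨ ((K ∧ (L ∨ ¬U)) ∧ (M ⊕ K))

¬S = ¬T = F
¬N = ¬F = T
¬S → ¬N = F → T = T
¬U = ¬T = F
L ∨ ¬U = T ∨ F = T
K ∧ (L ∨ ¬U) = F ∧ T = F
M ⊕ K = T ⊕ F = T
(K ∧ (L ∨ ¬U)) ∧ (M ⊕ K) = F ∧ T = F
(¬S → ¬N) ∨ ((K ∧ (L ∨ ¬U)) ∧ (M ⊕ K)) = T ∨ F = T
Hence S2 is true.

S3: In symbols: ¬S ↑ (¬(¬M → U) → ¬(L ↔ K))

¬S = ¬T = F
¬M = ¬T = F
¬M → U = F → T = T
¬(¬M → U) = ¬T = F
L ↔ K = T ↔ F = F
¬(L ↔ K) = ¬F = T
¬(¬M → U) → ¬(L ↔ K) = F → T = T
¬S ↑ (¬(¬M → U) → ¬(L ↔ K)) = F ↑ T = T
Hence S3 is true.

3 of the 3 statements are true.

3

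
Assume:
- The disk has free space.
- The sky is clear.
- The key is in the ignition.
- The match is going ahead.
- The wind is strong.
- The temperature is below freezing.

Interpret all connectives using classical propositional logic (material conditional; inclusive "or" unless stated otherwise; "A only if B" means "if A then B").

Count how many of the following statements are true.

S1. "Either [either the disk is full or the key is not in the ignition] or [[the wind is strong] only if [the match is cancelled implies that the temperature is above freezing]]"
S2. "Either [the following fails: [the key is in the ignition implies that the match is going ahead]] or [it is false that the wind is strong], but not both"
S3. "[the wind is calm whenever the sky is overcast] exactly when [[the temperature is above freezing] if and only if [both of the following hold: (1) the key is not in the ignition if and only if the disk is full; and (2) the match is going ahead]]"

Let P = "the disk is full" (False), R = "the key is in the ignition" (True), U = "the wind is strong" (True), S = "the match is cancelled" (False), V = "the temperature is below freezing" (True), Q = "the sky is overcast" (False).

S1: Formalization: (P or not R) or (U -> (S -> not V))

not R = not True = False
P or not R = False or False = False
not V = not True = False
S -> not V = False -> False = True
U -> (S -> not V) = True -> True = True
(P or not R) or (U -> (S -> not V)) = False or True = True
Hence S1 is true.

S2: Formalization: not (R -> not S) xor not U

not S = not False = True
R -> not S = True -> True = True
not (R -> not S) = not True = False
not U = not True = False
not (R -> not S) xor not U = False xor False = False
Thus S2 is false.

S3: This is (Q -> not U) iff (not V iff ((not R iff P) and not S)).

not U = not True = False
Q -> not U = False -> False = True
not V = not True = False
not R = not True = False
not R iff P = False iff False = True
not S = not False = True
(not R iff P) and not S = True and True = True
not V iff ((not R iff P) and not S) = False iff True = False
(Q -> not U) iff (not V iff ((not R iff P) and not S)) = True iff False = False
Hence S3 is false.

1 of the 3 statements is true (S1).

1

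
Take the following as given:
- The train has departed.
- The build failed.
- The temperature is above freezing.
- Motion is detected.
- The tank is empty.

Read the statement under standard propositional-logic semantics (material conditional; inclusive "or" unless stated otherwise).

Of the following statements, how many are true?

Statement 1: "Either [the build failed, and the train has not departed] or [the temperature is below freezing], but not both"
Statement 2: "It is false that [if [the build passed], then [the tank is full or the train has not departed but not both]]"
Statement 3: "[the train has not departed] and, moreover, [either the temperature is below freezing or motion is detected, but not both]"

Let Q = "the build passed" (False), P = "the train has departed" (True), R = "the temperature is below freezing" (False), U = "the tank is full" (False), S = "motion is detected" (True).

Statement 1: Parsed as (not Q and not P) xor R

not Q = not False = True
not P = not True = False
not Q and not P = True and False = False
(not Q and not P) xor R = False xor False = False
Hence Statement 1 is false.

Statement 2: This is not (Q -> (U xor not P)).

not P = not True = False
U xor not P = False xor False = False
Q -> (U xor not P) = False -> False = True
not (Q -> (U xor not P)) = not True = False
So Statement 2 is false.

Statement 3: In symbols: not P and (R xor S)

not P = not True = False
R xor S = False xor True = True
not P and (R xor S) = False and True = False
Thus Statement 3 is false.

True statements: 0 (none).

0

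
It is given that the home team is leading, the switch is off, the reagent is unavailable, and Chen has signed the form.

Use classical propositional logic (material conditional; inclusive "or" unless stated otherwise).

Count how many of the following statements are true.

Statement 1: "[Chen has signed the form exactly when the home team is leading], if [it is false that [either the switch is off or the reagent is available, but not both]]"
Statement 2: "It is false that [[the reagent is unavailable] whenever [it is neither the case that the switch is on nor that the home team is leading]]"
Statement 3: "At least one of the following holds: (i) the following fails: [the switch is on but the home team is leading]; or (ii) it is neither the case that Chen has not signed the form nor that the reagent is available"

2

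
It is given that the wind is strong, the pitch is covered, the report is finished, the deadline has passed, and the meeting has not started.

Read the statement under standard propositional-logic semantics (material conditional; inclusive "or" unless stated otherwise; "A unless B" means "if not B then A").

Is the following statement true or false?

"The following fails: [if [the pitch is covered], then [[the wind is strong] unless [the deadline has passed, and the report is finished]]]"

Let Q = "the pitch is covered" (T), P = "the wind is strong" (T), S = "the deadline has passed" (T), R = "the report is finished" (T).
Parsed as ¬(Q → (P ∨ (S ∧ R)))

S ∧ R = T ∧ T = T
P ∨ (S ∧ R) = T ∨ T = T
Q → (P ∨ (S ∧ R)) = T → T = T
¬(Q → (P ∨ (S ∧ R))) = ¬T = F

False.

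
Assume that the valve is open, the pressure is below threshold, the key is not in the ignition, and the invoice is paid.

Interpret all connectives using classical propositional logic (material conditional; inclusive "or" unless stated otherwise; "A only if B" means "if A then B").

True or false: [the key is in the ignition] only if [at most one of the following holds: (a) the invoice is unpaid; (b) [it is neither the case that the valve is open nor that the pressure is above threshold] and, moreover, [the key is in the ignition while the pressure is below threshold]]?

Let R = "the key is in the ignition" (F), S = "the invoice is paid" (T), P = "the valve is open" (T), Q = "the pressure is above threshold" (F).
This is R -> (~S nand ((P nor Q) & (R & ~Q))).

~S = ~T = F
P nor Q = T nor F = F
~Q = ~F = T
R & ~Q = F & T = F
(P nor Q) & (R & ~Q) = F & F = F
~S nand ((P nor Q) & (R & ~Q)) = F nand F = T
R -> (~S nand ((P nor Q) & (R & ~Q))) = F -> T = T

True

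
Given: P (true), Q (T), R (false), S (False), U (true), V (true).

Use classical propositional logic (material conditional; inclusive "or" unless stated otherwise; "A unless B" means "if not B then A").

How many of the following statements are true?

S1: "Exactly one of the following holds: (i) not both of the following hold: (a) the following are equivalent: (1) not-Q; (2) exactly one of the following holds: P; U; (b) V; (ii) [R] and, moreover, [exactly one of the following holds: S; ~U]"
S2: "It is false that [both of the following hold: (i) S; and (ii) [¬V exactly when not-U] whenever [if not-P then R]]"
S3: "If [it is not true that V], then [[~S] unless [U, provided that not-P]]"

2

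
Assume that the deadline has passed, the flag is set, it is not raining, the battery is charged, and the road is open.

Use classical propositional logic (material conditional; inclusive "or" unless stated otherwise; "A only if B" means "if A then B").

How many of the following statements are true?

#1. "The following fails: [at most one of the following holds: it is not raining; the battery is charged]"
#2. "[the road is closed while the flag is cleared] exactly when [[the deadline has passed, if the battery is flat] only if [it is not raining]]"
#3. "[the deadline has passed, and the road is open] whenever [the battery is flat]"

2

Let G = "it is raining" (False), R = "the battery is charged" (True), K = "the road is closed" (False), H = "the flag is set" (True), D = "the deadline has passed" (True).

#1: This is not (not G nand R).

not G = not False = True
not G nand R = True nand True = False
not (not G nand R) = not False = True
So #1 is true.

#2: In symbols: (K and not H) iff ((not R -> D) -> not G)

not H = not True = False
K and not H = False and False = False
not R = not True = False
not R -> D = False -> True = True
not G = not False = True
(not R -> D) -> not G = True -> True = True
(K and not H) iff ((not R -> D) -> not G) = False iff True = False
So #2 is false.

#3: Parsed as not R -> (D and not K)

not R = not True = False
not K = not False = True
D and not K = True and True = True
not R -> (D and not K) = False -> True = True
So #3 is true.

Count: 2.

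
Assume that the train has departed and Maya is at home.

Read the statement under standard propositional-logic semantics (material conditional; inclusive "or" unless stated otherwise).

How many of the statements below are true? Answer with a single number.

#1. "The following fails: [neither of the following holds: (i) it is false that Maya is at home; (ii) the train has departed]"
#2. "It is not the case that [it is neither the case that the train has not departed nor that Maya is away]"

Let Q = "Maya is at home" (T), W = "the train has departed" (T).

#1: This is ¬(¬Q ↓ W).

¬Q = ¬T = F
¬Q ↓ W = F ↓ T = F
¬(¬Q ↓ W) = ¬F = T
So #1 is true.

#2: Parsed as ¬(¬W ↓ ¬Q)

¬W = ¬T = F
¬Q = ¬T = F
¬W ↓ ¬Q = F ↓ F = T
¬(¬W ↓ ¬Q) = ¬T = F
Thus #2 is false.

1 of the 2 statements is true (#1).

1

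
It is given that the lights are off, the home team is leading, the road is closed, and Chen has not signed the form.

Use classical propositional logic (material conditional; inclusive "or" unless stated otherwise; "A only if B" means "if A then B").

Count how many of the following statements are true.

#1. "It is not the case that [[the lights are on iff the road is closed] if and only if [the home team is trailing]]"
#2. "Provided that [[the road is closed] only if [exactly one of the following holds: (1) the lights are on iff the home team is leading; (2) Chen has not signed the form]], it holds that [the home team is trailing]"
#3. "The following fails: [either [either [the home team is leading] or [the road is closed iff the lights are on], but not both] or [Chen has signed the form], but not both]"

0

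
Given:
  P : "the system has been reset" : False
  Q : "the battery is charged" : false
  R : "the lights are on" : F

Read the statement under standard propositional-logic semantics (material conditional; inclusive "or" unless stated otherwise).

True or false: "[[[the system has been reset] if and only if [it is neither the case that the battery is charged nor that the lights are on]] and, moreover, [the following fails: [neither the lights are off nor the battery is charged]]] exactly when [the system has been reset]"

The statement is true.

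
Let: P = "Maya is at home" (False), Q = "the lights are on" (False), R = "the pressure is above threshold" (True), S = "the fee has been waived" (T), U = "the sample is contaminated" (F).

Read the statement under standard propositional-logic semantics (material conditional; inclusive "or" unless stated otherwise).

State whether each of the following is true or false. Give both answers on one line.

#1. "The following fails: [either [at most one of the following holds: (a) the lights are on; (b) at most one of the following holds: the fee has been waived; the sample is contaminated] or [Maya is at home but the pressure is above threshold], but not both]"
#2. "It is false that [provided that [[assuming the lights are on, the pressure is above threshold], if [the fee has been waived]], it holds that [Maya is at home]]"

#1 False; #2 True

#1: In symbols: ~((Q nand (S nand U)) xor (P & R))

S nand U = T nand F = T
Q nand (S nand U) = F nand T = T
P & R = F & T = F
(Q nand (S nand U)) xor (P & R) = T xor F = T
~((Q nand (S nand U)) xor (P & R)) = ~T = F
Hence #1 is false.

#2: In symbols: ~((S -> (Q -> R)) -> P)

Q -> R = F -> T = T
S -> (Q -> R) = T -> T = T
(S -> (Q -> R)) -> P = T -> F = F
~((S -> (Q -> R)) -> P) = ~F = T
So #2 is true.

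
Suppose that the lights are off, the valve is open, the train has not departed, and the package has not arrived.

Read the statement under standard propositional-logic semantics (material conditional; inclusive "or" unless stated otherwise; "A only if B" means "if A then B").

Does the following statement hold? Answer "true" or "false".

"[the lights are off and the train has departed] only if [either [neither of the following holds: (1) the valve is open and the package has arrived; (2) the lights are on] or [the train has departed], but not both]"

True.

Let K = "the lights are on" (F), L = "the train has departed" (F), W = "the valve is open" (T), M = "the package has arrived" (F).
In symbols: (~K & L) -> (((W & M) nor K) xor L)

~K = ~F = T
~K & L = T & F = F
W & M = T & F = F
(W & M) nor K = F nor F = T
((W & M) nor K) xor L = T xor F = T
(~K & L) -> (((W & M) nor K) xor L) = F -> T = T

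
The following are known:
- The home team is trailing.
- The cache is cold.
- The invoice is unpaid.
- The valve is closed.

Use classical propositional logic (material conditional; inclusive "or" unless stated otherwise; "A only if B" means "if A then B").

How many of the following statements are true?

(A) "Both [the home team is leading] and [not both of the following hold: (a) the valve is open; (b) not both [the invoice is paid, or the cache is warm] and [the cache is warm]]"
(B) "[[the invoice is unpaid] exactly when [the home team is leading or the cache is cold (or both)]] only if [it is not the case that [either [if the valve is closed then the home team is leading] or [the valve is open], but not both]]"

1

Let W = "the home team is leading" (F), R = "the valve is open" (F), L = "the invoice is paid" (F), V = "the cache is warm" (F).

(A): This is W & (R nand ((L | V) nand V)).

L | V = F | F = F
(L | V) nand V = F nand F = T
R nand ((L | V) nand V) = F nand T = T
W & (R nand ((L | V) nand V)) = F & T = F
So (A) is false.

(B): Parsed as (~L <-> (W | ~V)) -> ~((~R -> W) xor R)

~L = ~F = T
~V = ~F = T
W | ~V = F | T = T
~L <-> (W | ~V) = T <-> T = T
~R = ~F = T
~R -> W = T -> F = F
(~R -> W) xor R = F xor F = F
~((~R -> W) xor R) = ~F = T
(~L <-> (W | ~V)) -> ~((~R -> W) xor R) = T -> T = T
Hence (B) is true.

Count: 1.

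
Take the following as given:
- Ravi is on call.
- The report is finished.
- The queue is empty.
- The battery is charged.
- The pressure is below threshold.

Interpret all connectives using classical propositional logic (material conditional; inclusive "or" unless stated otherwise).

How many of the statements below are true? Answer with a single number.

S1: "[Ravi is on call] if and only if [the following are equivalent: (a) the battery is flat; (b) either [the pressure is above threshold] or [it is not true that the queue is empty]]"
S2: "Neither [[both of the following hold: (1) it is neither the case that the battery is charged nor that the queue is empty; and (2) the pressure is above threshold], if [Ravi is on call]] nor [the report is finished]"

1

Let P = "Ravi is on call" (True), S = "the battery is charged" (True), U = "the pressure is above threshold" (False), R = "the queue is empty" (True), Q = "the report is finished" (True).

S1: Parsed as P iff (not S iff (U or not R))

not S = not True = False
not R = not True = False
U or not R = False or False = False
not S iff (U or not R) = False iff False = True
P iff (not S iff (U or not R)) = True iff True = True
Hence S1 is true.

S2: Formalization: (P -> ((S nor R) and U)) nor Q

S nor R = True nor True = False
(S nor R) and U = False and False = False
P -> ((S nor R) and U) = True -> False = False
(P -> ((S nor R) and U)) nor Q = False nor True = False
So S2 is false.

Count: 1.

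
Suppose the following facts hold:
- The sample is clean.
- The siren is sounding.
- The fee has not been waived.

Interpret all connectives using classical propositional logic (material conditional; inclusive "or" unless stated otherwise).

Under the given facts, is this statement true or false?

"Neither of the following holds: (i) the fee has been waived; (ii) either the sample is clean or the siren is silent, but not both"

false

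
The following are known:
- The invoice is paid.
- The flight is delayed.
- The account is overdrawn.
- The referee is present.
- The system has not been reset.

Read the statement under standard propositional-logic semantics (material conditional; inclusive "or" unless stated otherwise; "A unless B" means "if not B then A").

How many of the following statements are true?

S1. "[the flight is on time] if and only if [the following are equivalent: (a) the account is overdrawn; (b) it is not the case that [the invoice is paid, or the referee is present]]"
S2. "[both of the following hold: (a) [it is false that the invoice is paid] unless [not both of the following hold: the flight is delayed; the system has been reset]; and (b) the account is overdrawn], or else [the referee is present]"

Let Q = "the flight is delayed" (T), R = "the account is overdrawn" (T), P = "the invoice is paid" (T), S = "the referee is present" (T), U = "the system has been reset" (F).

S1: This is ~Q <-> (R <-> ~(P | S)).

~Q = ~T = F
P | S = T | T = T
~(P | S) = ~T = F
R <-> ~(P | S) = T <-> F = F
~Q <-> (R <-> ~(P | S)) = F <-> F = T
So S1 is true.

S2: Parsed as ((~P | (Q nand U)) & R) | S

~P = ~T = F
Q nand U = T nand F = T
~P | (Q nand U) = F | T = T
(~P | (Q nand U)) & R = T & T = T
((~P | (Q nand U)) & R) | S = T | T = T
Hence S2 is true.

True statements: 2 (S1, S2).

2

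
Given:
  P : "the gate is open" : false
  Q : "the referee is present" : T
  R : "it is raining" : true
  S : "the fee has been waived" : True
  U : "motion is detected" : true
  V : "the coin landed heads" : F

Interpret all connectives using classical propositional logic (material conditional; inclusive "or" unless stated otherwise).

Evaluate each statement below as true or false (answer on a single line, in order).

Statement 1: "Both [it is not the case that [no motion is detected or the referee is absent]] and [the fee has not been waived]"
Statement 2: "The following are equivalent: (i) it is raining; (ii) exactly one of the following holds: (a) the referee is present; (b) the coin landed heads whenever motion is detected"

Statement 1 false; Statement 2 true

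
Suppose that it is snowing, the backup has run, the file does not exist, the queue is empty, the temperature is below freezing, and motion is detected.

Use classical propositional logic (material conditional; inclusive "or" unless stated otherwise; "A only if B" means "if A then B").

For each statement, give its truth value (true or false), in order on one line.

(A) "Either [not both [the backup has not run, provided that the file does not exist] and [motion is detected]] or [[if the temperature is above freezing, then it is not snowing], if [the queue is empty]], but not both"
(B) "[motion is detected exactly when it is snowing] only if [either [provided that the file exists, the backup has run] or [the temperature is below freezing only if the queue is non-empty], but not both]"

Let R = "the file exists" (F), Q = "the backup has run" (T), V = "motion is detected" (T), S = "the queue is empty" (T), U = "the temperature is below freezing" (T), P = "it is snowing" (T).

(A): Parsed as ((¬R → ¬Q) ↑ V) ⊕ (S → (¬U → ¬P))

¬R = ¬F = T
¬Q = ¬T = F
¬R → ¬Q = T → F = F
(¬R → ¬Q) ↑ V = F ↑ T = T
¬U = ¬T = F
¬P = ¬T = F
¬U → ¬P = F → F = T
S → (¬U → ¬P) = T → T = T
((¬R → ¬Q) ↑ V) ⊕ (S → (¬U → ¬P)) = T ⊕ T = F
Thus (A) is false.

(B): In symbols: (V ↔ P) → ((R → Q) ⊕ (U → ¬S))

V ↔ P = T ↔ T = T
R → Q = F → T = T
¬S = ¬T = F
U → ¬S = T → F = F
(R → Q) ⊕ (U → ¬S) = T ⊕ F = T
(V ↔ P) → ((R → Q) ⊕ (U → ¬S)) = T → T = T
Hence (B) is true.

(A) false, (B) true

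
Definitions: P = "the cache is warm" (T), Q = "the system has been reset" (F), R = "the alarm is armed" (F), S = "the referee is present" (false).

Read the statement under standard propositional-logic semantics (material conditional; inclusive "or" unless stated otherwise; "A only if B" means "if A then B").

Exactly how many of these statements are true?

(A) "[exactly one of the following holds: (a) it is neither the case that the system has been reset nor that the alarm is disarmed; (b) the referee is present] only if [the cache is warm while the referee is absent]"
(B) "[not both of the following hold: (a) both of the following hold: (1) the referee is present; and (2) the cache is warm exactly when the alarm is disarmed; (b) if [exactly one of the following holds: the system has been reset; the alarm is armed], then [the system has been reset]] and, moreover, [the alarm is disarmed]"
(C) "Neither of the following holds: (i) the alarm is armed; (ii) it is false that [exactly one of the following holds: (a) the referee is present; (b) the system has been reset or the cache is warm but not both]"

(A): This is ((Q nor not R) xor S) -> (P and not S).

not R = not False = True
Q nor not R = False nor True = False
(Q nor not R) xor S = False xor False = False
not S = not False = True
P and not S = True and True = True
((Q nor not R) xor S) -> (P and not S) = False -> True = True
Hence (A) is true.

(B): In symbols: ((S and (P iff not R)) nand ((Q xor R) -> Q)) and not R

not R = not False = True
P iff not R = True iff True = True
S and (P iff not R) = False and True = False
Q xor R = False xor False = False
(Q xor R) -> Q = False -> False = True
(S and (P iff not R)) nand ((Q xor R) -> Q) = False nand True = True
not R = not False = True
((S and (P iff not R)) nand ((Q xor R) -> Q)) and not R = True and True = True
So (B) is true.

(C): In symbols: R nor not (S xor (Q xor P))

Q xor P = False xor True = True
S xor (Q xor P) = False xor True = True
not (S xor (Q xor P)) = not True = False
R nor not (S xor (Q xor P)) = False nor False = True
Hence (C) is true.

Count: 3.

3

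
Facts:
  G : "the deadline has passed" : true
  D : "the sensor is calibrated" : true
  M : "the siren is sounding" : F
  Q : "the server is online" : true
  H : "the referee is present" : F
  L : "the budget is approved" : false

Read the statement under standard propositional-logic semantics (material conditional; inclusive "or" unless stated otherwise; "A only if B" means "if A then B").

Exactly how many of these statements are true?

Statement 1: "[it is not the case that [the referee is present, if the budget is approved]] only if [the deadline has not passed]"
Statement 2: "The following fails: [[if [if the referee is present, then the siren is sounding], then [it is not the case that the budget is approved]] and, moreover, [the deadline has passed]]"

1

Statement 1: Parsed as not (L -> H) -> not G

L -> H = False -> False = True
not (L -> H) = not True = False
not G = not True = False
not (L -> H) -> not G = False -> False = True
Thus Statement 1 is true.

Statement 2: Formalization: not (((H -> M) -> not L) and G)

H -> M = False -> False = True
not L = not False = True
(H -> M) -> not L = True -> True = True
((H -> M) -> not L) and G = True and True = True
not (((H -> M) -> not L) and G) = not True = False
Thus Statement 2 is false.

Count: 1.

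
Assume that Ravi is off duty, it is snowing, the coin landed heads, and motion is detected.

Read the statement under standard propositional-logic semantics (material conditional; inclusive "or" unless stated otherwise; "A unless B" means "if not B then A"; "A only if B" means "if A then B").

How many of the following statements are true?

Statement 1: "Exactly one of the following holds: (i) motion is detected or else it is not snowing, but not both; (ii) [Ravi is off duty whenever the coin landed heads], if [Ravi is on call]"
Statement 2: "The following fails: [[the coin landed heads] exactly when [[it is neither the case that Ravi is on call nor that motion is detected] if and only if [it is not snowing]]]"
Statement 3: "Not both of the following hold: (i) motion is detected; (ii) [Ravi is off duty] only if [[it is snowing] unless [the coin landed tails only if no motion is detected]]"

Let S = "motion is detected" (True), Q = "it is snowing" (True), P = "Ravi is on call" (False), R = "the coin landed heads" (True).

Statement 1: This is (S xor not Q) xor (P -> (R -> not P)).

not Q = not True = False
S xor not Q = True xor False = True
not P = not False = True
R -> not P = True -> True = True
P -> (R -> not P) = False -> True = True
(S xor not Q) xor (P -> (R -> not P)) = True xor True = False
Hence Statement 1 is false.

Statement 2: This is not (R iff ((P nor S) iff not Q)).

P nor S = False nor True = False
not Q = not True = False
(P nor S) iff not Q = False iff False = True
R iff ((P nor S) iff not Q) = True iff True = True
not (R iff ((P nor S) iff not Q)) = not True = False
So Statement 2 is false.

Statement 3: In symbols: S nand (not P -> (Q or (not R -> not S)))

not P = not False = True
not R = not True = False
not S = not True = False
not R -> not S = False -> False = True
Q or (not R -> not S) = True or True = True
not P -> (Q or (not R -> not S)) = True -> True = True
S nand (not P -> (Q or (not R -> not S))) = True nand True = False
So Statement 3 is false.

Count: 0.

0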